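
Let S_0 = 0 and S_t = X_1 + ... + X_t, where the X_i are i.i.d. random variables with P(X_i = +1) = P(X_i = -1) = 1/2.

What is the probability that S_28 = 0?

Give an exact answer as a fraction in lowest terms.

To return to 0 after 28 steps: need exactly 14 steps of +1 and 14 of -1.
Favorable paths: C(28,14) = 40116600
Total paths: 2^28 = 268435456
P = 40116600/268435456 = 5014575/33554432

Answer: 5014575/33554432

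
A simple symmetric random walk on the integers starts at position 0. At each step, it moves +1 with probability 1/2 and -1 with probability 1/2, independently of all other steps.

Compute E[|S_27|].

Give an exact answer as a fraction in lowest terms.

Answer: 35102025/8388608

Derivation:
S_27 takes values m ≡ 1 (mod 2) with |m| ≤ 27; P(S_27=m) = C(27,(27+m)/2)/2^27.
Total paths: 2^27 = 134217728
Distribution: P(S=-27)=1/134217728, P(S=-25)=27/134217728, P(S=-23)=351/134217728, P(S=-21)=2925/134217728, P(S=-19)=17550/134217728, P(S=-17)=80730/134217728, P(S=-15)=296010/134217728, P(S=-13)=888030/134217728, P(S=-11)=2220075/134217728, P(S=-9)=4686825/134217728, P(S=-7)=8436285/134217728, P(S=-5)=13037895/134217728, P(S=-3)=17383860/134217728, P(S=-1)=20058300/134217728, P(S=1)=20058300/134217728, P(S=3)=17383860/134217728, P(S=5)=13037895/134217728, P(S=7)=8436285/134217728, P(S=9)=4686825/134217728, P(S=11)=2220075/134217728, P(S=13)=888030/134217728, P(S=15)=296010/134217728, P(S=17)=80730/134217728, P(S=19)=17550/134217728, P(S=21)=2925/134217728, P(S=23)=351/134217728, P(S=25)=27/134217728, P(S=27)=1/134217728
E[|S_27|] = Σ_m |m|·P(S_27=m) = 561632400/134217728 = 35102025/8388608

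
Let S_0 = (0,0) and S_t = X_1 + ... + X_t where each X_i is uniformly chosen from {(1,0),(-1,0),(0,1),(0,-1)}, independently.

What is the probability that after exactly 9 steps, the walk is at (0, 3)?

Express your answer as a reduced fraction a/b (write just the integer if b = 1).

Let h be the number of horizontal steps (so 9-h are vertical). To end at (0,3) need (h+0)/2 right-steps and ((9-h)+3)/2 up-steps.
Sum over h with 0 ≤ h ≤ 6, h ≡ 0 (mod 2), 9-h ≡ 1 (mod 2):
h=0: C(9,0)·C(0,0)·C(9,6) = 1·1·84 = 84
h=2: C(9,2)·C(2,1)·C(7,5) = 36·2·21 = 1512
h=4: C(9,4)·C(4,2)·C(5,4) = 126·6·5 = 3780
h=6: C(9,6)·C(6,3)·C(3,3) = 84·20·1 = 1680
Total favorable: 7056
Total paths: 4^9 = 262144
P = 7056/262144 = 441/16384

Answer: 441/16384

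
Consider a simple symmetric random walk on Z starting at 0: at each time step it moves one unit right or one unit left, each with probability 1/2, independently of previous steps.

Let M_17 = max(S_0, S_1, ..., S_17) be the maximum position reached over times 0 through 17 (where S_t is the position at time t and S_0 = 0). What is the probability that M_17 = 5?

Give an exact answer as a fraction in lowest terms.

Let M_17 = max(S_0,...,S_17). Use the reflection principle: for j ≥ 1, #{paths with M_17 ≥ j} = #{S_17 ≥ j} + #{S_17 ≥ j+1}.
By reflection, #{M_17 ≥ 5} = #{S_17 ≥ 5} + #{S_17 ≥ 6} = 21778 + 9402 = 31180.
#{M_17 ≥ 6} = #{S_17 ≥ 6} + #{S_17 ≥ 7} = 9402 + 9402 = 18804.
#{M_17 = 5} = 31180 - 18804 = 12376.
P(M_17 = 5) = 12376/131072 = 1547/16384

Answer: 1547/16384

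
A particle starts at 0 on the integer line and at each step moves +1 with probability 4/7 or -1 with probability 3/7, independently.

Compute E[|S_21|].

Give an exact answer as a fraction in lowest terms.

S_21 takes values m ≡ 1 (mod 2) with |m| ≤ 21; P(S_21=m) = C(21,(21+m)/2) · (4/7)^((21+m)/2) · (3/7)^((21-m)/2).
Distribution: P(S=-21)=10460353203/558545864083284007, P(S=-19)=41841412812/79792266297612001, P(S=-17)=557885504160/79792266297612001, P(S=-15)=4711033146240/79792266297612001, P(S=-13)=28266198877440/79792266297612001, P(S=-11)=128140101577728/79792266297612001, P(S=-9)=455609250054144/79792266297612001, P(S=-7)=9112185001082880/558545864083284007, P(S=-5)=3037395000360960/79792266297612001, P(S=-3)=5849797778472960/79792266297612001, P(S=-1)=9359676445556736/79792266297612001, P(S=1)=12479568594075648/79792266297612001, P(S=3)=13866187326750720/79792266297612001, P(S=5)=12799557532385280/79792266297612001, P(S=7)=68264306839388160/558545864083284007, P(S=9)=6067938385723392/79792266297612001, P(S=11)=3033969192861696/79792266297612001, P(S=13)=1189791840337920/79792266297612001, P(S=15)=352530915655680/79792266297612001, P(S=17)=74217034874880/79792266297612001, P(S=19)=9895604649984/79792266297612001, P(S=21)=4398046511104/558545864083284007
E[|S_21|] = Σ_m |m|·P(S_21=m) = 50530025743485051/11398895185373143

Answer: 50530025743485051/11398895185373143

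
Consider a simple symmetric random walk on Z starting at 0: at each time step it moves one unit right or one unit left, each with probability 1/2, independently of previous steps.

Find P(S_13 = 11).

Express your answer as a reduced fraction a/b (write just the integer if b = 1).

To reach position 11 after 13 steps: need 12 steps of +1 and 1 of -1.
Favorable paths: C(13,12) = 13
Total paths: 2^13 = 8192
P = 13/8192 = 13/8192

Answer: 13/8192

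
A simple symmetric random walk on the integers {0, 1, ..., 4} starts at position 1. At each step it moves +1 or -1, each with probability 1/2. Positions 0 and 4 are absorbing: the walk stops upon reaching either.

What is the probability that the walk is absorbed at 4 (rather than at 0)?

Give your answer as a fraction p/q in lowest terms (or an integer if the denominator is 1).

Answer: 1/4

Derivation:
Symmetric walk (p = 1/2): the harmonic-function argument gives P(hit 4 before 0 | start at 1) = a/N.
P = 1/4 = 1/4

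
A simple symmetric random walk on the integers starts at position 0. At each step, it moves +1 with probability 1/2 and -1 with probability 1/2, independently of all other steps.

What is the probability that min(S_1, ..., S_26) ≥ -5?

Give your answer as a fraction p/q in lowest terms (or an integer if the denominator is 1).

Answer: 50480055/67108864

Derivation:
Let f(t,s) = #length-t paths at position s with S_1..S_t all ≥ -5.
f(t,s) = f(t-1,s-1) + f(t-1,s+1) for s ≥ -5; f(t,s) = 0 for s < -5.
t=0: f(0,0)=1
t=1: f(1,-1)=1 f(1,1)=1
t=2: f(2,-2)=1 f(2,0)=2 f(2,2)=1
t=3: f(3,-3)=1 f(3,-1)=3 f(3,1)=3 f(3,3)=1
t=4: f(4,-4)=1 f(4,-2)=4 f(4,0)=6 f(4,2)=4 f(4,4)=1
t=5: f(5,-5)=1 f(5,-3)=5 f(5,-1)=10 f(5,1)=10 f(5,3)=5 f(5,5)=1
t=6: f(6,-4)=6 f(6,-2)=15 f(6,0)=20 f(6,2)=15 f(6,4)=6 f(6,6)=1
t=7: f(7,-5)=6 f(7,-3)=21 f(7,-1)=35 f(7,1)=35 f(7,3)=21 f(7,5)=7 f(7,7)=1
t=8: f(8,-4)=27 f(8,-2)=56 f(8,0)=70 f(8,2)=56 f(8,4)=28 f(8,6)=8 f(8,8)=1
t=9: f(9,-5)=27 f(9,-3)=83 f(9,-1)=126 f(9,1)=126 f(9,3)=84 f(9,5)=36 f(9,7)=9 f(9,9)=1
t=10: f(10,-4)=110 f(10,-2)=209 f(10,0)=252 f(10,2)=210 f(10,4)=120 f(10,6)=45 f(10,8)=10 f(10,10)=1
t=11: f(11,-5)=110 f(11,-3)=319 f(11,-1)=461 f(11,1)=462 f(11,3)=330 f(11,5)=165 f(11,7)=55 f(11,9)=11 f(11,11)=1
t=12: f(12,-4)=429 f(12,-2)=780 f(12,0)=923 f(12,2)=792 f(12,4)=495 f(12,6)=220 f(12,8)=66 f(12,10)=12 f(12,12)=1
t=13: f(13,-5)=429 f(13,-3)=1209 f(13,-1)=1703 f(13,1)=1715 f(13,3)=1287 f(13,5)=715 f(13,7)=286 f(13,9)=78 f(13,11)=13 f(13,13)=1
t=14: f(14,-4)=1638 f(14,-2)=2912 f(14,0)=3418 f(14,2)=3002 f(14,4)=2002 f(14,6)=1001 f(14,8)=364 f(14,10)=91 f(14,12)=14 f(14,14)=1
t=15: f(15,-5)=1638 f(15,-3)=4550 f(15,-1)=6330 f(15,1)=6420 f(15,3)=5004 f(15,5)=3003 f(15,7)=1365 f(15,9)=455 f(15,11)=105 f(15,13)=15 f(15,15)=1
t=16: f(16,-4)=6188 f(16,-2)=10880 f(16,0)=12750 f(16,2)=11424 f(16,4)=8007 f(16,6)=4368 f(16,8)=1820 f(16,10)=560 f(16,12)=120 f(16,14)=16 f(16,16)=1
t=17: f(17,-5)=6188 f(17,-3)=17068 f(17,-1)=23630 f(17,1)=24174 f(17,3)=19431 f(17,5)=12375 f(17,7)=6188 f(17,9)=2380 f(17,11)=680 f(17,13)=136 f(17,15)=17 f(17,17)=1
t=18: f(18,-4)=23256 f(18,-2)=40698 f(18,0)=47804 f(18,2)=43605 f(18,4)=31806 f(18,6)=18563 f(18,8)=8568 f(18,10)=3060 f(18,12)=816 f(18,14)=153 f(18,16)=18 f(18,18)=1
t=19: f(19,-5)=23256 f(19,-3)=63954 f(19,-1)=88502 f(19,1)=91409 f(19,3)=75411 f(19,5)=50369 f(19,7)=27131 f(19,9)=11628 f(19,11)=3876 f(19,13)=969 f(19,15)=171 f(19,17)=19 f(19,19)=1
t=20: f(20,-4)=87210 f(20,-2)=152456 f(20,0)=179911 f(20,2)=166820 f(20,4)=125780 f(20,6)=77500 f(20,8)=38759 f(20,10)=15504 f(20,12)=4845 f(20,14)=1140 f(20,16)=190 f(20,18)=20 f(20,20)=1
t=21: f(21,-5)=87210 f(21,-3)=239666 f(21,-1)=332367 f(21,1)=346731 f(21,3)=292600 f(21,5)=203280 f(21,7)=116259 f(21,9)=54263 f(21,11)=20349 f(21,13)=5985 f(21,15)=1330 f(21,17)=210 f(21,19)=21 f(21,21)=1
t=22: f(22,-4)=326876 f(22,-2)=572033 f(22,0)=679098 f(22,2)=639331 f(22,4)=495880 f(22,6)=319539 f(22,8)=170522 f(22,10)=74612 f(22,12)=26334 f(22,14)=7315 f(22,16)=1540 f(22,18)=231 f(22,20)=22 f(22,22)=1
t=23: f(23,-5)=326876 f(23,-3)=898909 f(23,-1)=1251131 f(23,1)=1318429 f(23,3)=1135211 f(23,5)=815419 f(23,7)=490061 f(23,9)=245134 f(23,11)=100946 f(23,13)=33649 f(23,15)=8855 f(23,17)=1771 f(23,19)=253 f(23,21)=23 f(23,23)=1
t=24: f(24,-4)=1225785 f(24,-2)=2150040 f(24,0)=2569560 f(24,2)=2453640 f(24,4)=1950630 f(24,6)=1305480 f(24,8)=735195 f(24,10)=346080 f(24,12)=134595 f(24,14)=42504 f(24,16)=10626 f(24,18)=2024 f(24,20)=276 f(24,22)=24 f(24,24)=1
t=25: f(25,-5)=1225785 f(25,-3)=3375825 f(25,-1)=4719600 f(25,1)=5023200 f(25,3)=4404270 f(25,5)=3256110 f(25,7)=2040675 f(25,9)=1081275 f(25,11)=480675 f(25,13)=177099 f(25,15)=53130 f(25,17)=12650 f(25,19)=2300 f(25,21)=300 f(25,23)=25 f(25,25)=1
t=26: f(26,-4)=4601610 f(26,-2)=8095425 f(26,0)=9742800 f(26,2)=9427470 f(26,4)=7660380 f(26,6)=5296785 f(26,8)=3121950 f(26,10)=1561950 f(26,12)=657774 f(26,14)=230229 f(26,16)=65780 f(26,18)=14950 f(26,20)=2600 f(26,22)=325 f(26,24)=26 f(26,26)=1
Σ_s f(26,s) = 50480055
P = 50480055/67108864 = 50480055/67108864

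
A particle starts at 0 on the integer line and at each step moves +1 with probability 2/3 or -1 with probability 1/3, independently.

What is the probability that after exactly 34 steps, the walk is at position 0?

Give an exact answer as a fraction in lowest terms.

Answer: 11328534609920/617673396283947

Derivation:
To be at 0 after 34 steps: need exactly 17 steps of +1 and 17 of -1.
Number of such sequences: C(34,17) = 2333606220
Each has probability (2/3)^17 · (1/3)^17 = 131072/16677181699666569
P = 2333606220 · 131072/16677181699666569 = 11328534609920/617673396283947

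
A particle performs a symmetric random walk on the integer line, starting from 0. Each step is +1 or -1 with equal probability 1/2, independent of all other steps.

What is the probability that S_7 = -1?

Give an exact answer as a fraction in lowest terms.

Answer: 35/128

Derivation:
To reach position -1 after 7 steps: need 3 steps of +1 and 4 of -1.
Favorable paths: C(7,3) = 35
Total paths: 2^7 = 128
P = 35/128 = 35/128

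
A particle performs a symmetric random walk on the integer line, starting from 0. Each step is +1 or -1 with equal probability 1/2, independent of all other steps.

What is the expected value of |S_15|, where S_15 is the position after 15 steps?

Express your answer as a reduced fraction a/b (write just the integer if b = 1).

Answer: 6435/2048

Derivation:
S_15 takes values m ≡ 1 (mod 2) with |m| ≤ 15; P(S_15=m) = C(15,(15+m)/2)/2^15.
Total paths: 2^15 = 32768
Distribution: P(S=-15)=1/32768, P(S=-13)=15/32768, P(S=-11)=105/32768, P(S=-9)=455/32768, P(S=-7)=1365/32768, P(S=-5)=3003/32768, P(S=-3)=5005/32768, P(S=-1)=6435/32768, P(S=1)=6435/32768, P(S=3)=5005/32768, P(S=5)=3003/32768, P(S=7)=1365/32768, P(S=9)=455/32768, P(S=11)=105/32768, P(S=13)=15/32768, P(S=15)=1/32768
E[|S_15|] = Σ_m |m|·P(S_15=m) = 102960/32768 = 6435/2048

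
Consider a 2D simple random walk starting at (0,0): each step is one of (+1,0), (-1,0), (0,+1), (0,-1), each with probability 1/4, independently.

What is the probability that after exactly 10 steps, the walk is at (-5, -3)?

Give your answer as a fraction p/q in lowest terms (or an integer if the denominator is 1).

Answer: 525/262144

Derivation:
Let h be the number of horizontal steps (so 10-h are vertical). To end at (-5,-3) need (h-5)/2 right-steps and ((10-h)-3)/2 up-steps.
Sum over h with 5 ≤ h ≤ 7, h ≡ 1 (mod 2), 10-h ≡ 1 (mod 2):
h=5: C(10,5)·C(5,0)·C(5,1) = 252·1·5 = 1260
h=7: C(10,7)·C(7,1)·C(3,0) = 120·7·1 = 840
Total favorable: 2100
Total paths: 4^10 = 1048576
P = 2100/1048576 = 525/262144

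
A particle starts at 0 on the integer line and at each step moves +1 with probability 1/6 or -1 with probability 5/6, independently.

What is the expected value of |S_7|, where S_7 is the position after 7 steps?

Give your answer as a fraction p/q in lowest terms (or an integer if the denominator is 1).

S_7 takes values m ≡ 1 (mod 2) with |m| ≤ 7; P(S_7=m) = C(7,(7+m)/2) · (1/6)^((7+m)/2) · (5/6)^((7-m)/2).
Distribution: P(S=-7)=78125/279936, P(S=-5)=109375/279936, P(S=-3)=21875/93312, P(S=-1)=21875/279936, P(S=1)=4375/279936, P(S=3)=175/93312, P(S=5)=35/279936, P(S=7)=1/279936
E[|S_7|] = Σ_m |m|·P(S_7=m) = 54943/11664

Answer: 54943/11664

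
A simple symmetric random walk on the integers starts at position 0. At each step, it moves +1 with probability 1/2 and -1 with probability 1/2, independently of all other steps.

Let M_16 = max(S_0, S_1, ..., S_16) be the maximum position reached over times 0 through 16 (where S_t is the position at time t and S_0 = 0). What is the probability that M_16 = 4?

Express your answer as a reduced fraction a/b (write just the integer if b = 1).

Answer: 1001/8192

Derivation:
Let M_16 = max(S_0,...,S_16). Use the reflection principle: for j ≥ 1, #{paths with M_16 ≥ j} = #{S_16 ≥ j} + #{S_16 ≥ j+1}.
By reflection, #{M_16 ≥ 4} = #{S_16 ≥ 4} + #{S_16 ≥ 5} = 14893 + 6885 = 21778.
#{M_16 ≥ 5} = #{S_16 ≥ 5} + #{S_16 ≥ 6} = 6885 + 6885 = 13770.
#{M_16 = 4} = 21778 - 13770 = 8008.
P(M_16 = 4) = 8008/65536 = 1001/8192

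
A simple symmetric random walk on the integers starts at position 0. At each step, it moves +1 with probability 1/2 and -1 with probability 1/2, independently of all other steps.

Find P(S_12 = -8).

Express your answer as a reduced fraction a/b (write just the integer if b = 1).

Answer: 33/2048

Derivation:
To reach position -8 after 12 steps: need 2 steps of +1 and 10 of -1.
Favorable paths: C(12,2) = 66
Total paths: 2^12 = 4096
P = 66/4096 = 33/2048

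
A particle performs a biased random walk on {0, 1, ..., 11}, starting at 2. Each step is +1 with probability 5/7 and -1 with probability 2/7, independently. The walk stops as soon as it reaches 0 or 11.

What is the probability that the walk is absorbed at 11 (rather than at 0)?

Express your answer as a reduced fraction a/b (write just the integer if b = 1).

Answer: 13671875/16275359

Derivation:
Biased walk: p = 5/7, q = 2/7, r = q/p = 2/5
Gambler's ruin: P(hit 11 before 0 | start at 2) = (1 - r^a)/(1 - r^N)
r^2 = 4/25; r^11 = 2048/48828125
P = (1 - 4/25) / (1 - 2048/48828125) = 21/25 / 48826077/48828125 = 13671875/16275359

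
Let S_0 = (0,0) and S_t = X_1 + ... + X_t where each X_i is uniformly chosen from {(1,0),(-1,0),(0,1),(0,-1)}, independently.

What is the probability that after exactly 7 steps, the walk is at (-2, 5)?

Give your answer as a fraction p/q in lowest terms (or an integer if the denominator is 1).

Let h be the number of horizontal steps (so 7-h are vertical). To end at (-2,5) need (h-2)/2 right-steps and ((7-h)+5)/2 up-steps.
Sum over h with 2 ≤ h ≤ 2, h ≡ 0 (mod 2), 7-h ≡ 1 (mod 2):
h=2: C(7,2)·C(2,0)·C(5,5) = 21·1·1 = 21
Total favorable: 21
Total paths: 4^7 = 16384
P = 21/16384 = 21/16384

Answer: 21/16384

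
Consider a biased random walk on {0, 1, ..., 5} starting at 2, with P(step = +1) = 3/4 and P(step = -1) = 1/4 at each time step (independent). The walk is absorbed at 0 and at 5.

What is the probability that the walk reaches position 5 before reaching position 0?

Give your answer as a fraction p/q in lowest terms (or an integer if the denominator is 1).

Biased walk: p = 3/4, q = 1/4, r = q/p = 1/3
Gambler's ruin: P(hit 5 before 0 | start at 2) = (1 - r^a)/(1 - r^N)
r^2 = 1/9; r^5 = 1/243
P = (1 - 1/9) / (1 - 1/243) = 8/9 / 242/243 = 108/121

Answer: 108/121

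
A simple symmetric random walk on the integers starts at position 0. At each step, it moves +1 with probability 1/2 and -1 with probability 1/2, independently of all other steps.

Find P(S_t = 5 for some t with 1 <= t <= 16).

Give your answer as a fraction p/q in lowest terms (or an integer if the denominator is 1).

Answer: 6885/32768

Derivation:
Count via complement. Let g(t,s) = #length-t paths at position s with S_1..S_t all ≠ 5.
g(t,s) = g(t-1,s-1) + g(t-1,s+1) for s ≠ 5; g(t,5) = 0.
t=0: g(0,0)=1
t=1: g(1,-1)=1 g(1,1)=1
t=2: g(2,-2)=1 g(2,0)=2 g(2,2)=1
t=3: g(3,-3)=1 g(3,-1)=3 g(3,1)=3 g(3,3)=1
t=4: g(4,-4)=1 g(4,-2)=4 g(4,0)=6 g(4,2)=4 g(4,4)=1
t=5: g(5,-5)=1 g(5,-3)=5 g(5,-1)=10 g(5,1)=10 g(5,3)=5
t=6: g(6,-6)=1 g(6,-4)=6 g(6,-2)=15 g(6,0)=20 g(6,2)=15 g(6,4)=5
t=7: g(7,-7)=1 g(7,-5)=7 g(7,-3)=21 g(7,-1)=35 g(7,1)=35 g(7,3)=20
t=8: g(8,-8)=1 g(8,-6)=8 g(8,-4)=28 g(8,-2)=56 g(8,0)=70 g(8,2)=55 g(8,4)=20
t=9: g(9,-9)=1 g(9,-7)=9 g(9,-5)=36 g(9,-3)=84 g(9,-1)=126 g(9,1)=125 g(9,3)=75
t=10: g(10,-10)=1 g(10,-8)=10 g(10,-6)=45 g(10,-4)=120 g(10,-2)=210 g(10,0)=251 g(10,2)=200 g(10,4)=75
t=11: g(11,-11)=1 g(11,-9)=11 g(11,-7)=55 g(11,-5)=165 g(11,-3)=330 g(11,-1)=461 g(11,1)=451 g(11,3)=275
t=12: g(12,-12)=1 g(12,-10)=12 g(12,-8)=66 g(12,-6)=220 g(12,-4)=495 g(12,-2)=791 g(12,0)=912 g(12,2)=726 g(12,4)=275
t=13: g(13,-13)=1 g(13,-11)=13 g(13,-9)=78 g(13,-7)=286 g(13,-5)=715 g(13,-3)=1286 g(13,-1)=1703 g(13,1)=1638 g(13,3)=1001
t=14: g(14,-14)=1 g(14,-12)=14 g(14,-10)=91 g(14,-8)=364 g(14,-6)=1001 g(14,-4)=2001 g(14,-2)=2989 g(14,0)=3341 g(14,2)=2639 g(14,4)=1001
t=15: g(15,-15)=1 g(15,-13)=15 g(15,-11)=105 g(15,-9)=455 g(15,-7)=1365 g(15,-5)=3002 g(15,-3)=4990 g(15,-1)=6330 g(15,1)=5980 g(15,3)=3640
t=16: g(16,-16)=1 g(16,-14)=16 g(16,-12)=120 g(16,-10)=560 g(16,-8)=1820 g(16,-6)=4367 g(16,-4)=7992 g(16,-2)=11320 g(16,0)=12310 g(16,2)=9620 g(16,4)=3640
Paths never hitting 5: Σ_s g(16,s) = 51766
Paths hitting 5: 2^16 - 51766 = 13770
P = 13770/65536 = 6885/32768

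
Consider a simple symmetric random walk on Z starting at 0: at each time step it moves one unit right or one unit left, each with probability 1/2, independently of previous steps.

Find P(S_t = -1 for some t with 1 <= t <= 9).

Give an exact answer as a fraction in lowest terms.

Answer: 193/256

Derivation:
Count via complement. Let g(t,s) = #length-t paths at position s with S_1..S_t all ≠ -1.
g(t,s) = g(t-1,s-1) + g(t-1,s+1) for s ≠ -1; g(t,-1) = 0.
t=0: g(0,0)=1
t=1: g(1,1)=1
t=2: g(2,0)=1 g(2,2)=1
t=3: g(3,1)=2 g(3,3)=1
t=4: g(4,0)=2 g(4,2)=3 g(4,4)=1
t=5: g(5,1)=5 g(5,3)=4 g(5,5)=1
t=6: g(6,0)=5 g(6,2)=9 g(6,4)=5 g(6,6)=1
t=7: g(7,1)=14 g(7,3)=14 g(7,5)=6 g(7,7)=1
t=8: g(8,0)=14 g(8,2)=28 g(8,4)=20 g(8,6)=7 g(8,8)=1
t=9: g(9,1)=42 g(9,3)=48 g(9,5)=27 g(9,7)=8 g(9,9)=1
Paths never hitting -1: Σ_s g(9,s) = 126
Paths hitting -1: 2^9 - 126 = 386
P = 386/512 = 193/256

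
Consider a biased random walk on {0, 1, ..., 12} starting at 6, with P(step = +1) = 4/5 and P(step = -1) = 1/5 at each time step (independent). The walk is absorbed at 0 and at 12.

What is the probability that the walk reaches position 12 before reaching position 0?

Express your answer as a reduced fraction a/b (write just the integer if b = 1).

Biased walk: p = 4/5, q = 1/5, r = q/p = 1/4
Gambler's ruin: P(hit 12 before 0 | start at 6) = (1 - r^a)/(1 - r^N)
r^6 = 1/4096; r^12 = 1/16777216
P = (1 - 1/4096) / (1 - 1/16777216) = 4095/4096 / 16777215/16777216 = 4096/4097

Answer: 4096/4097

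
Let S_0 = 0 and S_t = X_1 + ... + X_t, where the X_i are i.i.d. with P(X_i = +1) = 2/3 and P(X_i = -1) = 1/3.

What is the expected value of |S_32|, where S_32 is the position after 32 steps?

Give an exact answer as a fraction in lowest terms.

S_32 takes values m ≡ 0 (mod 2) with |m| ≤ 32; P(S_32=m) = C(32,(32+m)/2) · (2/3)^((32+m)/2) · (1/3)^((32-m)/2).
Distribution: P(S=-32)=1/1853020188851841, P(S=-30)=64/1853020188851841, P(S=-28)=1984/1853020188851841, P(S=-26)=39680/1853020188851841, P(S=-24)=575360/1853020188851841, P(S=-22)=6444032/1853020188851841, P(S=-20)=6444032/205891132094649, P(S=-18)=47869952/205891132094649, P(S=-16)=299187200/205891132094649, P(S=-14)=4786995200/617673396283947, P(S=-12)=22020177920/617673396283947, P(S=-10)=88080711680/617673396283947, P(S=-8)=308282490880/617673396283947, P(S=-6)=948561510400/617673396283947, P(S=-4)=2574666956800/617673396283947, P(S=-2)=2059733565440/205891132094649, P(S=0)=4376933826560/205891132094649, P(S=2)=8238934261760/205891132094649, P(S=4)=41194671308800/617673396283947, P(S=6)=60707936665600/617673396283947, P(S=8)=78920317665280/617673396283947, P(S=10)=90194648760320/617673396283947, P(S=12)=90194648760320/617673396283947, P(S=14)=78430129356800/617673396283947, P(S=16)=19607532339200/205891132094649, P(S=18)=12548820697088/205891132094649, P(S=20)=6757057298432/205891132094649, P(S=22)=27028229193728/1853020188851841, P(S=24)=9652938997760/1853020188851841, P(S=26)=2662879723520/1853020188851841, P(S=28)=532575944704/1853020188851841, P(S=30)=68719476736/1853020188851841, P(S=32)=4294967296/1853020188851841
E[|S_32|] = Σ_m |m|·P(S_32=m) = 2217534842490272/205891132094649

Answer: 2217534842490272/205891132094649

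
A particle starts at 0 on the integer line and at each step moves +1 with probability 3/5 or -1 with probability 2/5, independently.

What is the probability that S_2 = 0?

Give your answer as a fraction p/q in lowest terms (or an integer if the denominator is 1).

Answer: 12/25

Derivation:
To be at 0 after 2 steps: need exactly 1 step of +1 and 1 of -1.
Number of such sequences: C(2,1) = 2
Each has probability (3/5)^1 · (2/5)^1 = 6/25
P = 2 · 6/25 = 12/25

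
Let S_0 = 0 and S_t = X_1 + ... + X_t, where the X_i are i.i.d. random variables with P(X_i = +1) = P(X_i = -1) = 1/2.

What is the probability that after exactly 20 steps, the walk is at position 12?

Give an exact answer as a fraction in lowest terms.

Answer: 4845/1048576

Derivation:
To reach position 12 after 20 steps: need 16 steps of +1 and 4 of -1.
Favorable paths: C(20,16) = 4845
Total paths: 2^20 = 1048576
P = 4845/1048576 = 4845/1048576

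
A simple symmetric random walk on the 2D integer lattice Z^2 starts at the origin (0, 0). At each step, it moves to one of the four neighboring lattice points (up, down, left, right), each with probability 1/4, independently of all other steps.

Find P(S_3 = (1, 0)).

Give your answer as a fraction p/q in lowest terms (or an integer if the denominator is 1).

Let h be the number of horizontal steps (so 3-h are vertical). To end at (1,0) need (h+1)/2 right-steps and ((3-h)+0)/2 up-steps.
Sum over h with 1 ≤ h ≤ 3, h ≡ 1 (mod 2), 3-h ≡ 0 (mod 2):
h=1: C(3,1)·C(1,1)·C(2,1) = 3·1·2 = 6
h=3: C(3,3)·C(3,2)·C(0,0) = 1·3·1 = 3
Total favorable: 9
Total paths: 4^3 = 64
P = 9/64 = 9/64

Answer: 9/64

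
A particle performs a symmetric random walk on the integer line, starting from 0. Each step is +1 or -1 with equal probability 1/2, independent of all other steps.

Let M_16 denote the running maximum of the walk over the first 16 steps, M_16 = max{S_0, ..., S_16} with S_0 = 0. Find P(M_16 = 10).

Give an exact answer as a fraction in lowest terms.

Let M_16 = max(S_0,...,S_16). Use the reflection principle: for j ≥ 1, #{paths with M_16 ≥ j} = #{S_16 ≥ j} + #{S_16 ≥ j+1}.
By reflection, #{M_16 ≥ 10} = #{S_16 ≥ 10} + #{S_16 ≥ 11} = 697 + 137 = 834.
#{M_16 ≥ 11} = #{S_16 ≥ 11} + #{S_16 ≥ 12} = 137 + 137 = 274.
#{M_16 = 10} = 834 - 274 = 560.
P(M_16 = 10) = 560/65536 = 35/4096

Answer: 35/4096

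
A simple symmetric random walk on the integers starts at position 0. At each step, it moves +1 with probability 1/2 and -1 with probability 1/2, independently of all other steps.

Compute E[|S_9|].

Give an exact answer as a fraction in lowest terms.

Answer: 315/128

Derivation:
S_9 takes values m ≡ 1 (mod 2) with |m| ≤ 9; P(S_9=m) = C(9,(9+m)/2)/2^9.
Total paths: 2^9 = 512
Distribution: P(S=-9)=1/512, P(S=-7)=9/512, P(S=-5)=36/512, P(S=-3)=84/512, P(S=-1)=126/512, P(S=1)=126/512, P(S=3)=84/512, P(S=5)=36/512, P(S=7)=9/512, P(S=9)=1/512
E[|S_9|] = Σ_m |m|·P(S_9=m) = 1260/512 = 315/128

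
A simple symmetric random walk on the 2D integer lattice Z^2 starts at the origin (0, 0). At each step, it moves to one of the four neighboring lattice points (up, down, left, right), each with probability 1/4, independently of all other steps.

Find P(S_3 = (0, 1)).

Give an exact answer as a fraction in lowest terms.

Answer: 9/64

Derivation:
Let h be the number of horizontal steps (so 3-h are vertical). To end at (0,1) need (h+0)/2 right-steps and ((3-h)+1)/2 up-steps.
Sum over h with 0 ≤ h ≤ 2, h ≡ 0 (mod 2), 3-h ≡ 1 (mod 2):
h=0: C(3,0)·C(0,0)·C(3,2) = 1·1·3 = 3
h=2: C(3,2)·C(2,1)·C(1,1) = 3·2·1 = 6
Total favorable: 9
Total paths: 4^3 = 64
P = 9/64 = 9/64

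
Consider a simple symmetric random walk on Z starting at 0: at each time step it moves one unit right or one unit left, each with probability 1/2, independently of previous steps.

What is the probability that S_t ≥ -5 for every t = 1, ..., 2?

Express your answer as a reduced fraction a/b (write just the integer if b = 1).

Let f(t,s) = #length-t paths at position s with S_1..S_t all ≥ -5.
f(t,s) = f(t-1,s-1) + f(t-1,s+1) for s ≥ -5; f(t,s) = 0 for s < -5.
t=0: f(0,0)=1
t=1: f(1,-1)=1 f(1,1)=1
t=2: f(2,-2)=1 f(2,0)=2 f(2,2)=1
Σ_s f(2,s) = 4
P = 4/4 = 1

Answer: 1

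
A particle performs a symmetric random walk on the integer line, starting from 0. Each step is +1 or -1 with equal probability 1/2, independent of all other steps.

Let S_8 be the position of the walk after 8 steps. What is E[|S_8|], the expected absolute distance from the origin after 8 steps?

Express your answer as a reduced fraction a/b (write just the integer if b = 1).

S_8 takes values m ≡ 0 (mod 2) with |m| ≤ 8; P(S_8=m) = C(8,(8+m)/2)/2^8.
Total paths: 2^8 = 256
Distribution: P(S=-8)=1/256, P(S=-6)=8/256, P(S=-4)=28/256, P(S=-2)=56/256, P(S=0)=70/256, P(S=2)=56/256, P(S=4)=28/256, P(S=6)=8/256, P(S=8)=1/256
E[|S_8|] = Σ_m |m|·P(S_8=m) = 560/256 = 35/16

Answer: 35/16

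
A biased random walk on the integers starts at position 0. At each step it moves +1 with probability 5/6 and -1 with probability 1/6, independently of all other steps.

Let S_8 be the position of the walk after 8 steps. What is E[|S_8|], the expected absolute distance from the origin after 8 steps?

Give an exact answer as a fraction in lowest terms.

Answer: 562003/104976

Derivation:
S_8 takes values m ≡ 0 (mod 2) with |m| ≤ 8; P(S_8=m) = C(8,(8+m)/2) · (5/6)^((8+m)/2) · (1/6)^((8-m)/2).
Distribution: P(S=-8)=1/1679616, P(S=-6)=5/209952, P(S=-4)=175/419904, P(S=-2)=875/209952, P(S=0)=21875/839808, P(S=2)=21875/209952, P(S=4)=109375/419904, P(S=6)=78125/209952, P(S=8)=390625/1679616
E[|S_8|] = Σ_m |m|·P(S_8=m) = 562003/104976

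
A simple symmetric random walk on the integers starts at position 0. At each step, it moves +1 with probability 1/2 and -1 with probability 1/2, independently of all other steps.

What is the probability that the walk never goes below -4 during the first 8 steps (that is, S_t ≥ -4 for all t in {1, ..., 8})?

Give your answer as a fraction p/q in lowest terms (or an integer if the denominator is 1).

Let f(t,s) = #length-t paths at position s with S_1..S_t all ≥ -4.
f(t,s) = f(t-1,s-1) + f(t-1,s+1) for s ≥ -4; f(t,s) = 0 for s < -4.
t=0: f(0,0)=1
t=1: f(1,-1)=1 f(1,1)=1
t=2: f(2,-2)=1 f(2,0)=2 f(2,2)=1
t=3: f(3,-3)=1 f(3,-1)=3 f(3,1)=3 f(3,3)=1
t=4: f(4,-4)=1 f(4,-2)=4 f(4,0)=6 f(4,2)=4 f(4,4)=1
t=5: f(5,-3)=5 f(5,-1)=10 f(5,1)=10 f(5,3)=5 f(5,5)=1
t=6: f(6,-4)=5 f(6,-2)=15 f(6,0)=20 f(6,2)=15 f(6,4)=6 f(6,6)=1
t=7: f(7,-3)=20 f(7,-1)=35 f(7,1)=35 f(7,3)=21 f(7,5)=7 f(7,7)=1
t=8: f(8,-4)=20 f(8,-2)=55 f(8,0)=70 f(8,2)=56 f(8,4)=28 f(8,6)=8 f(8,8)=1
Σ_s f(8,s) = 238
P = 238/256 = 119/128

Answer: 119/128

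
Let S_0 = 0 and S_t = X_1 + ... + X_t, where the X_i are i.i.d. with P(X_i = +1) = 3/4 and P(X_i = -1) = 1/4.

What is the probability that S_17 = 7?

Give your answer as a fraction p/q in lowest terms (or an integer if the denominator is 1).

To reach position 7 after 17 steps: need 12 steps of +1 and 5 steps of -1.
Number of such sequences: C(17,12) = 6188
Each has probability (3/4)^12 · (1/4)^5 = 531441/17179869184
P = 6188 · 531441/17179869184 = 822139227/4294967296

Answer: 822139227/4294967296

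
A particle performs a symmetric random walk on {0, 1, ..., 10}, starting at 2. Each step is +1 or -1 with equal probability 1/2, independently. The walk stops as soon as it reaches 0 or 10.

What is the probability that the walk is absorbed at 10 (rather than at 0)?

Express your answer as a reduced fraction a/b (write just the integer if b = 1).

Answer: 1/5

Derivation:
Symmetric walk (p = 1/2): the harmonic-function argument gives P(hit 10 before 0 | start at 2) = a/N.
P = 2/10 = 1/5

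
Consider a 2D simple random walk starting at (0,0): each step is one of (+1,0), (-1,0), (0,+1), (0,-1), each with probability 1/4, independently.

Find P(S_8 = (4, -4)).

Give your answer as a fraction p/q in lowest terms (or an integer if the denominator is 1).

Let h be the number of horizontal steps (so 8-h are vertical). To end at (4,-4) need (h+4)/2 right-steps and ((8-h)-4)/2 up-steps.
Sum over h with 4 ≤ h ≤ 4, h ≡ 0 (mod 2), 8-h ≡ 0 (mod 2):
h=4: C(8,4)·C(4,4)·C(4,0) = 70·1·1 = 70
Total favorable: 70
Total paths: 4^8 = 65536
P = 70/65536 = 35/32768

Answer: 35/32768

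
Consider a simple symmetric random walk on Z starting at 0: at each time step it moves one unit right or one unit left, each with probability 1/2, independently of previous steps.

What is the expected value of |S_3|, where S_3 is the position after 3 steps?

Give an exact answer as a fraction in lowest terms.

Answer: 3/2

Derivation:
S_3 takes values m ≡ 1 (mod 2) with |m| ≤ 3; P(S_3=m) = C(3,(3+m)/2)/2^3.
Total paths: 2^3 = 8
Distribution: P(S=-3)=1/8, P(S=-1)=3/8, P(S=1)=3/8, P(S=3)=1/8
E[|S_3|] = Σ_m |m|·P(S_3=m) = 12/8 = 3/2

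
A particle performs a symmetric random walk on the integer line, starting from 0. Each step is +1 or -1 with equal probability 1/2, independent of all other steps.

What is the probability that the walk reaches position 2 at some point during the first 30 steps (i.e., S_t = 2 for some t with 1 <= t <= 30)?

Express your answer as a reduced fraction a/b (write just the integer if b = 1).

Answer: 773201629/1073741824

Derivation:
Count via complement. Let g(t,s) = #length-t paths at position s with S_1..S_t all ≠ 2.
g(t,s) = g(t-1,s-1) + g(t-1,s+1) for s ≠ 2; g(t,2) = 0.
t=0: g(0,0)=1
t=1: g(1,-1)=1 g(1,1)=1
t=2: g(2,-2)=1 g(2,0)=2
t=3: g(3,-3)=1 g(3,-1)=3 g(3,1)=2
t=4: g(4,-4)=1 g(4,-2)=4 g(4,0)=5
t=5: g(5,-5)=1 g(5,-3)=5 g(5,-1)=9 g(5,1)=5
t=6: g(6,-6)=1 g(6,-4)=6 g(6,-2)=14 g(6,0)=14
t=7: g(7,-7)=1 g(7,-5)=7 g(7,-3)=20 g(7,-1)=28 g(7,1)=14
t=8: g(8,-8)=1 g(8,-6)=8 g(8,-4)=27 g(8,-2)=48 g(8,0)=42
t=9: g(9,-9)=1 g(9,-7)=9 g(9,-5)=35 g(9,-3)=75 g(9,-1)=90 g(9,1)=42
t=10: g(10,-10)=1 g(10,-8)=10 g(10,-6)=44 g(10,-4)=110 g(10,-2)=165 g(10,0)=132
t=11: g(11,-11)=1 g(11,-9)=11 g(11,-7)=54 g(11,-5)=154 g(11,-3)=275 g(11,-1)=297 g(11,1)=132
t=12: g(12,-12)=1 g(12,-10)=12 g(12,-8)=65 g(12,-6)=208 g(12,-4)=429 g(12,-2)=572 g(12,0)=429
t=13: g(13,-13)=1 g(13,-11)=13 g(13,-9)=77 g(13,-7)=273 g(13,-5)=637 g(13,-3)=1001 g(13,-1)=1001 g(13,1)=429
t=14: g(14,-14)=1 g(14,-12)=14 g(14,-10)=90 g(14,-8)=350 g(14,-6)=910 g(14,-4)=1638 g(14,-2)=2002 g(14,0)=1430
t=15: g(15,-15)=1 g(15,-13)=15 g(15,-11)=104 g(15,-9)=440 g(15,-7)=1260 g(15,-5)=2548 g(15,-3)=3640 g(15,-1)=3432 g(15,1)=1430
t=16: g(16,-16)=1 g(16,-14)=16 g(16,-12)=119 g(16,-10)=544 g(16,-8)=1700 g(16,-6)=3808 g(16,-4)=6188 g(16,-2)=7072 g(16,0)=4862
t=17: g(17,-17)=1 g(17,-15)=17 g(17,-13)=135 g(17,-11)=663 g(17,-9)=2244 g(17,-7)=5508 g(17,-5)=9996 g(17,-3)=13260 g(17,-1)=11934 g(17,1)=4862
t=18: g(18,-18)=1 g(18,-16)=18 g(18,-14)=152 g(18,-12)=798 g(18,-10)=2907 g(18,-8)=7752 g(18,-6)=15504 g(18,-4)=23256 g(18,-2)=25194 g(18,0)=16796
t=19: g(19,-19)=1 g(19,-17)=19 g(19,-15)=170 g(19,-13)=950 g(19,-11)=3705 g(19,-9)=10659 g(19,-7)=23256 g(19,-5)=38760 g(19,-3)=48450 g(19,-1)=41990 g(19,1)=16796
t=20: g(20,-20)=1 g(20,-18)=20 g(20,-16)=189 g(20,-14)=1120 g(20,-12)=4655 g(20,-10)=14364 g(20,-8)=33915 g(20,-6)=62016 g(20,-4)=87210 g(20,-2)=90440 g(20,0)=58786
t=21: g(21,-21)=1 g(21,-19)=21 g(21,-17)=209 g(21,-15)=1309 g(21,-13)=5775 g(21,-11)=19019 g(21,-9)=48279 g(21,-7)=95931 g(21,-5)=149226 g(21,-3)=177650 g(21,-1)=149226 g(21,1)=58786
t=22: g(22,-22)=1 g(22,-20)=22 g(22,-18)=230 g(22,-16)=1518 g(22,-14)=7084 g(22,-12)=24794 g(22,-10)=67298 g(22,-8)=144210 g(22,-6)=245157 g(22,-4)=326876 g(22,-2)=326876 g(22,0)=208012
t=23: g(23,-23)=1 g(23,-21)=23 g(23,-19)=252 g(23,-17)=1748 g(23,-15)=8602 g(23,-13)=31878 g(23,-11)=92092 g(23,-9)=211508 g(23,-7)=389367 g(23,-5)=572033 g(23,-3)=653752 g(23,-1)=534888 g(23,1)=208012
t=24: g(24,-24)=1 g(24,-22)=24 g(24,-20)=275 g(24,-18)=2000 g(24,-16)=10350 g(24,-14)=40480 g(24,-12)=123970 g(24,-10)=303600 g(24,-8)=600875 g(24,-6)=961400 g(24,-4)=1225785 g(24,-2)=1188640 g(24,0)=742900
t=25: g(25,-25)=1 g(25,-23)=25 g(25,-21)=299 g(25,-19)=2275 g(25,-17)=12350 g(25,-15)=50830 g(25,-13)=164450 g(25,-11)=427570 g(25,-9)=904475 g(25,-7)=1562275 g(25,-5)=2187185 g(25,-3)=2414425 g(25,-1)=1931540 g(25,1)=742900
t=26: g(26,-26)=1 g(26,-24)=26 g(26,-22)=324 g(26,-20)=2574 g(26,-18)=14625 g(26,-16)=63180 g(26,-14)=215280 g(26,-12)=592020 g(26,-10)=1332045 g(26,-8)=2466750 g(26,-6)=3749460 g(26,-4)=4601610 g(26,-2)=4345965 g(26,0)=2674440
t=27: g(27,-27)=1 g(27,-25)=27 g(27,-23)=350 g(27,-21)=2898 g(27,-19)=17199 g(27,-17)=77805 g(27,-15)=278460 g(27,-13)=807300 g(27,-11)=1924065 g(27,-9)=3798795 g(27,-7)=6216210 g(27,-5)=8351070 g(27,-3)=8947575 g(27,-1)=7020405 g(27,1)=2674440
t=28: g(28,-28)=1 g(28,-26)=28 g(28,-24)=377 g(28,-22)=3248 g(28,-20)=20097 g(28,-18)=95004 g(28,-16)=356265 g(28,-14)=1085760 g(28,-12)=2731365 g(28,-10)=5722860 g(28,-8)=10015005 g(28,-6)=14567280 g(28,-4)=17298645 g(28,-2)=15967980 g(28,0)=9694845
t=29: g(29,-29)=1 g(29,-27)=29 g(29,-25)=405 g(29,-23)=3625 g(29,-21)=23345 g(29,-19)=115101 g(29,-17)=451269 g(29,-15)=1442025 g(29,-13)=3817125 g(29,-11)=8454225 g(29,-9)=15737865 g(29,-7)=24582285 g(29,-5)=31865925 g(29,-3)=33266625 g(29,-1)=25662825 g(29,1)=9694845
t=30: g(30,-30)=1 g(30,-28)=30 g(30,-26)=434 g(30,-24)=4030 g(30,-22)=26970 g(30,-20)=138446 g(30,-18)=566370 g(30,-16)=1893294 g(30,-14)=5259150 g(30,-12)=12271350 g(30,-10)=24192090 g(30,-8)=40320150 g(30,-6)=56448210 g(30,-4)=65132550 g(30,-2)=58929450 g(30,0)=35357670
Paths never hitting 2: Σ_s g(30,s) = 300540195
Paths hitting 2: 2^30 - 300540195 = 773201629
P = 773201629/1073741824 = 773201629/1073741824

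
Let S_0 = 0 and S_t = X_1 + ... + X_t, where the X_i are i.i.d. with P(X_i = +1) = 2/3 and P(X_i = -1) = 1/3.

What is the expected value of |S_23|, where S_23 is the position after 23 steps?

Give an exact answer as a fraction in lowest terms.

S_23 takes values m ≡ 1 (mod 2) with |m| ≤ 23; P(S_23=m) = C(23,(23+m)/2) · (2/3)^((23+m)/2) · (1/3)^((23-m)/2).
Distribution: P(S=-23)=1/94143178827, P(S=-21)=46/94143178827, P(S=-19)=1012/94143178827, P(S=-17)=14168/94143178827, P(S=-15)=141680/94143178827, P(S=-13)=1076768/94143178827, P(S=-11)=2153536/31381059609, P(S=-9)=10460032/31381059609, P(S=-7)=41840128/31381059609, P(S=-5)=418401280/94143178827, P(S=-3)=1171523584/94143178827, P(S=-1)=2769055744/94143178827, P(S=1)=5538111488/94143178827, P(S=3)=9372188672/94143178827, P(S=5)=13388840960/94143178827, P(S=7)=5355536384/31381059609, P(S=9)=5355536384/31381059609, P(S=11)=4410441728/31381059609, P(S=13)=8820883456/94143178827, P(S=15)=4642570240/94143178827, P(S=17)=1857028096/94143178827, P(S=19)=530579456/94143178827, P(S=21)=96468992/94143178827, P(S=23)=8388608/94143178827
E[|S_23|] = Σ_m |m|·P(S_23=m) = 247004221931/31381059609

Answer: 247004221931/31381059609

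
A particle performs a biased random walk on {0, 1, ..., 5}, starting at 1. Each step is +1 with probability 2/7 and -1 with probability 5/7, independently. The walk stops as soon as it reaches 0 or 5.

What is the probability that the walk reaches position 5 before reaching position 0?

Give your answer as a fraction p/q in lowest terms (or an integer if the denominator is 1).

Biased walk: p = 2/7, q = 5/7, r = q/p = 5/2
Gambler's ruin: P(hit 5 before 0 | start at 1) = (1 - r^a)/(1 - r^N)
r^1 = 5/2; r^5 = 3125/32
P = (1 - 5/2) / (1 - 3125/32) = -3/2 / -3093/32 = 16/1031

Answer: 16/1031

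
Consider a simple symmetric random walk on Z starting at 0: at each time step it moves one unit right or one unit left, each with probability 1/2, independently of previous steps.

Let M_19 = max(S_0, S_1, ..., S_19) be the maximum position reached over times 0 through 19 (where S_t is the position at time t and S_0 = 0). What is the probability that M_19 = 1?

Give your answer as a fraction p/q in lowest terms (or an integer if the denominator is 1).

Let M_19 = max(S_0,...,S_19). Use the reflection principle: for j ≥ 1, #{paths with M_19 ≥ j} = #{S_19 ≥ j} + #{S_19 ≥ j+1}.
By reflection, #{M_19 ≥ 1} = #{S_19 ≥ 1} + #{S_19 ≥ 2} = 262144 + 169766 = 431910.
#{M_19 ≥ 2} = #{S_19 ≥ 2} + #{S_19 ≥ 3} = 169766 + 169766 = 339532.
#{M_19 = 1} = 431910 - 339532 = 92378.
P(M_19 = 1) = 92378/524288 = 46189/262144

Answer: 46189/262144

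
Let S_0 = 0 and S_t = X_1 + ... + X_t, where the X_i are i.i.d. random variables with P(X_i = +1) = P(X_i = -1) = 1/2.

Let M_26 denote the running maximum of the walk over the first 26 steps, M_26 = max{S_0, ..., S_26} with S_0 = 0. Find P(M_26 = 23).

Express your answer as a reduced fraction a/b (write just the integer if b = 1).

Let M_26 = max(S_0,...,S_26). Use the reflection principle: for j ≥ 1, #{paths with M_26 ≥ j} = #{S_26 ≥ j} + #{S_26 ≥ j+1}.
By reflection, #{M_26 ≥ 23} = #{S_26 ≥ 23} + #{S_26 ≥ 24} = 27 + 27 = 54.
#{M_26 ≥ 24} = #{S_26 ≥ 24} + #{S_26 ≥ 25} = 27 + 1 = 28.
#{M_26 = 23} = 54 - 28 = 26.
P(M_26 = 23) = 26/67108864 = 13/33554432

Answer: 13/33554432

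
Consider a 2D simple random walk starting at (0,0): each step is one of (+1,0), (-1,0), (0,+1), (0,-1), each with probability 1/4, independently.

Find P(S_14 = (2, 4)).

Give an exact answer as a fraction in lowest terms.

Let h be the number of horizontal steps (so 14-h are vertical). To end at (2,4) need (h+2)/2 right-steps and ((14-h)+4)/2 up-steps.
Sum over h with 2 ≤ h ≤ 10, h ≡ 0 (mod 2), 14-h ≡ 0 (mod 2):
h=2: C(14,2)·C(2,2)·C(12,8) = 91·1·495 = 45045
h=4: C(14,4)·C(4,3)·C(10,7) = 1001·4·120 = 480480
h=6: C(14,6)·C(6,4)·C(8,6) = 3003·15·28 = 1261260
h=8: C(14,8)·C(8,5)·C(6,5) = 3003·56·6 = 1009008
h=10: C(14,10)·C(10,6)·C(4,4) = 1001·210·1 = 210210
Total favorable: 3006003
Total paths: 4^14 = 268435456
P = 3006003/268435456 = 3006003/268435456

Answer: 3006003/268435456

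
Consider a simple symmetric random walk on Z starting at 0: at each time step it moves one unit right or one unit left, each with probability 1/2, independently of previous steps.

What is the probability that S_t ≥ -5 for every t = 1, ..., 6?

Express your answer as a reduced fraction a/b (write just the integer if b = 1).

Answer: 63/64

Derivation:
Let f(t,s) = #length-t paths at position s with S_1..S_t all ≥ -5.
f(t,s) = f(t-1,s-1) + f(t-1,s+1) for s ≥ -5; f(t,s) = 0 for s < -5.
t=0: f(0,0)=1
t=1: f(1,-1)=1 f(1,1)=1
t=2: f(2,-2)=1 f(2,0)=2 f(2,2)=1
t=3: f(3,-3)=1 f(3,-1)=3 f(3,1)=3 f(3,3)=1
t=4: f(4,-4)=1 f(4,-2)=4 f(4,0)=6 f(4,2)=4 f(4,4)=1
t=5: f(5,-5)=1 f(5,-3)=5 f(5,-1)=10 f(5,1)=10 f(5,3)=5 f(5,5)=1
t=6: f(6,-4)=6 f(6,-2)=15 f(6,0)=20 f(6,2)=15 f(6,4)=6 f(6,6)=1
Σ_s f(6,s) = 63
P = 63/64 = 63/64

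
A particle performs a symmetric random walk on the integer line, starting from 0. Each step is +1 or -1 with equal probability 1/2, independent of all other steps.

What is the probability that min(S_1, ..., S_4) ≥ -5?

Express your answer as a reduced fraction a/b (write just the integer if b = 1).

Answer: 1

Derivation:
Let f(t,s) = #length-t paths at position s with S_1..S_t all ≥ -5.
f(t,s) = f(t-1,s-1) + f(t-1,s+1) for s ≥ -5; f(t,s) = 0 for s < -5.
t=0: f(0,0)=1
t=1: f(1,-1)=1 f(1,1)=1
t=2: f(2,-2)=1 f(2,0)=2 f(2,2)=1
t=3: f(3,-3)=1 f(3,-1)=3 f(3,1)=3 f(3,3)=1
t=4: f(4,-4)=1 f(4,-2)=4 f(4,0)=6 f(4,2)=4 f(4,4)=1
Σ_s f(4,s) = 16
P = 16/16 = 1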